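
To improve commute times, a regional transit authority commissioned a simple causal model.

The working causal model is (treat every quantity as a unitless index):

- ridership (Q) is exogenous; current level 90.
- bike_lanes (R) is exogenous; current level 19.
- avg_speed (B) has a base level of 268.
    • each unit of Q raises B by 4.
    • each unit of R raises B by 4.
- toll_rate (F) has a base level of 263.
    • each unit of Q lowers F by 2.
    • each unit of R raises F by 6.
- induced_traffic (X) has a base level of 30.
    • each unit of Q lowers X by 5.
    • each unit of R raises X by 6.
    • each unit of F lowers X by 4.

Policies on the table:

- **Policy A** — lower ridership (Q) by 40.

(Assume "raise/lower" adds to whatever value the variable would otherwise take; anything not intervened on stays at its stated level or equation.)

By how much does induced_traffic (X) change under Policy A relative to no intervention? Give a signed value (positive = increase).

-120

Baseline:
  Q = 90
  R = 19
  F = 263 − 2·90 + 6·19 = 197
  X = 30 − 5·90 + 6·19 − 4·197 = -1094
Policy A (Q − 40):
  Q = 90 − 40 = 50
  R = 19
  F = 263 − 2·50 + 6·19 = 277
  X = 30 − 5·50 + 6·19 − 4·277 = -1214
Change in X: -1214 − (-1094) = -120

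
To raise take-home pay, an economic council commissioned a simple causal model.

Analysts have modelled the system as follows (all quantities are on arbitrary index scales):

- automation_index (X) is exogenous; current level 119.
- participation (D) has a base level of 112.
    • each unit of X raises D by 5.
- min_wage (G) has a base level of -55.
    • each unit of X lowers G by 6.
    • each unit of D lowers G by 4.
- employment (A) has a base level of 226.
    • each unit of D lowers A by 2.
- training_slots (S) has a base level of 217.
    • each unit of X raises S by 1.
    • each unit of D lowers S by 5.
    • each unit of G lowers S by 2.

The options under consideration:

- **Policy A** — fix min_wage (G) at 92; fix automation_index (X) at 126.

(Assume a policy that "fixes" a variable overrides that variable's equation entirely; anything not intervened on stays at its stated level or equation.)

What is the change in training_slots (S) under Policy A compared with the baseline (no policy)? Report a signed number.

-7546

Baseline:
  X = 119
  D = 112 + 5·119 = 707
  G = -55 − 6·119 − 4·707 = -3597
  S = 217 + 119 − 5·707 − 2·(-3597) = 3995
Policy A (G := 92, X := 126):
  X = 126
  D = 112 + 5·126 = 742
  G = 92
  S = 217 + 126 − 5·742 − 2·92 = -3551
Change in S: -3551 − 3995 = -7546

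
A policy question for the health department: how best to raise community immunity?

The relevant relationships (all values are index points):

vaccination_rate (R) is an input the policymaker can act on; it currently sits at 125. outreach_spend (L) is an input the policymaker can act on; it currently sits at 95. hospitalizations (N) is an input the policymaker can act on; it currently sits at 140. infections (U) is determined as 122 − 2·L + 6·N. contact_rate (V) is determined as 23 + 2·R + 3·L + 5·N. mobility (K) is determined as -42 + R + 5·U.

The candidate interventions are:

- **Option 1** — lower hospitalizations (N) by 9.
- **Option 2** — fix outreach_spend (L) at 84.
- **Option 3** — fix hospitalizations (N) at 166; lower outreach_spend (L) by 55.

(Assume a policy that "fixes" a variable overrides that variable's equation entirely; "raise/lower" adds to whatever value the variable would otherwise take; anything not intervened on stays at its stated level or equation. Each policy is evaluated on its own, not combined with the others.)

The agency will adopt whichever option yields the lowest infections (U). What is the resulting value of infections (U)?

718

Option 1 (N − 9):
  L = 95
  N = 140 − 9 = 131
  U = 122 − 2·95 + 6·131 = 718
Option 2 (L := 84):
  L = 84
  N = 140
  U = 122 − 2·84 + 6·140 = 794
Option 3 (N := 166, L − 55):
  L = 95 − 55 = 40
  N = 166
  U = 122 − 2·40 + 6·166 = 1038
Comparing — Option 1: U=718, Option 2: U=794, Option 3: U=1038. Lowest is 718 (Option 1).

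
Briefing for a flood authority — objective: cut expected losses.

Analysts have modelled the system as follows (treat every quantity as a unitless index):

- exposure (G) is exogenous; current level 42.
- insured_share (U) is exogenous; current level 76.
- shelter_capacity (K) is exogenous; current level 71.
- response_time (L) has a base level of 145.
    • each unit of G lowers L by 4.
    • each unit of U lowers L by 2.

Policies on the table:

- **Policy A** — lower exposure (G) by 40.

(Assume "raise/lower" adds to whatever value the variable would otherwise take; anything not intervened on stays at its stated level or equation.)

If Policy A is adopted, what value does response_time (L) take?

-15

Policy A (G − 40):
  G = 42 − 40 = 2
  U = 76
  L = 145 − 4·2 − 2·76 = -15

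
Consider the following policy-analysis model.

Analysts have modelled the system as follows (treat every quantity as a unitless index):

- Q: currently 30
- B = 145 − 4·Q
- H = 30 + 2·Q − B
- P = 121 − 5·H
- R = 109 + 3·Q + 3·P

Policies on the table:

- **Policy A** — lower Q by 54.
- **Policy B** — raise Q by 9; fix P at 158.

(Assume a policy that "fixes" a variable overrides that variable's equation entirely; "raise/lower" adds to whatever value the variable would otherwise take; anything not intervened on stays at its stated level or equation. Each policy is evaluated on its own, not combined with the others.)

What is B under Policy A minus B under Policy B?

252

Policy A (Q − 54):
  Q = 30 − 54 = -24
  B = 145 − 4·(-24) = 241
Policy B (Q + 9, P := 158):
  Q = 30 + 9 = 39
  B = 145 − 4·39 = -11
B: 241 − (-11) = 252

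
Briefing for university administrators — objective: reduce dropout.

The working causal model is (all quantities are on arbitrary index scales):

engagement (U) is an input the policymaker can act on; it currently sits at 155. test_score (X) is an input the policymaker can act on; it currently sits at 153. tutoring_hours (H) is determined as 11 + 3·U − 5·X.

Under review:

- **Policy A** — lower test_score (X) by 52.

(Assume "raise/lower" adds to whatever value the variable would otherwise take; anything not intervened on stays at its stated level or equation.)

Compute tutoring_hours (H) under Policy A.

Policy A (X − 52):
  U = 155
  X = 153 − 52 = 101
  H = 11 + 3·155 − 5·101 = -29

-29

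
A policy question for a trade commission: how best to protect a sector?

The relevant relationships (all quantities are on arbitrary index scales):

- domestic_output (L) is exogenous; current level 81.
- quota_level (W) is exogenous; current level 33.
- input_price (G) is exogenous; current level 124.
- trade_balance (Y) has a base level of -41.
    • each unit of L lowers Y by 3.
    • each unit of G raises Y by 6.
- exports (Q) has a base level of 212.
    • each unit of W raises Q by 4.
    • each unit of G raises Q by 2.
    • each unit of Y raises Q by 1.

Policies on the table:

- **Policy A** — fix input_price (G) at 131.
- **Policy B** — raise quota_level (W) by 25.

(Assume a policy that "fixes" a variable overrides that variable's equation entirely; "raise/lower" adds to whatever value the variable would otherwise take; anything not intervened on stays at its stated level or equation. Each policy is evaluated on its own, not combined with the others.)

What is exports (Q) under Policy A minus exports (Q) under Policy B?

Policy A (G := 131):
  L = 81
  W = 33
  G = 131
  Y = -41 − 3·81 + 6·131 = 502
  Q = 212 + 4·33 + 2·131 + 502 = 1108
Policy B (W + 25):
  L = 81
  W = 33 + 25 = 58
  G = 124
  Y = -41 − 3·81 + 6·124 = 460
  Q = 212 + 4·58 + 2·124 + 460 = 1152
Q: 1108 − 1152 = -44

-44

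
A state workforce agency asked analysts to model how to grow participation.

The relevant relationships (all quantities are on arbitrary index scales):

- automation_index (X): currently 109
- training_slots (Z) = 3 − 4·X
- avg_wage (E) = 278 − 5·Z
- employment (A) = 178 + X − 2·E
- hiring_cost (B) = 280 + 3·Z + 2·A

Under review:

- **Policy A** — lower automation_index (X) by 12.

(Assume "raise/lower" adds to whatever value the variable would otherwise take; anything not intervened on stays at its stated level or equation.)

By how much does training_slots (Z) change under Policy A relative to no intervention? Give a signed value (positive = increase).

Baseline:
  X = 109
  Z = 3 − 4·109 = -433
Policy A (X − 12):
  X = 109 − 12 = 97
  Z = 3 − 4·97 = -385
Change in Z: -385 − (-433) = 48

48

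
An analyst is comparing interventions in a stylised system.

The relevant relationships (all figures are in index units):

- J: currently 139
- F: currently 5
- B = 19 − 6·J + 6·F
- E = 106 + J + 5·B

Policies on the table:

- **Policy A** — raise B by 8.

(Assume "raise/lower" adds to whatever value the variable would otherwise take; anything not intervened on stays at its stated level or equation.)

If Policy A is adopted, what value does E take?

-3640

Policy A (B + 8):
  J = 139
  F = 5
  B = 19 − 6·139 + 6·5 (+8 from intervention) = -777
  E = 106 + 139 + 5·(-777) = -3640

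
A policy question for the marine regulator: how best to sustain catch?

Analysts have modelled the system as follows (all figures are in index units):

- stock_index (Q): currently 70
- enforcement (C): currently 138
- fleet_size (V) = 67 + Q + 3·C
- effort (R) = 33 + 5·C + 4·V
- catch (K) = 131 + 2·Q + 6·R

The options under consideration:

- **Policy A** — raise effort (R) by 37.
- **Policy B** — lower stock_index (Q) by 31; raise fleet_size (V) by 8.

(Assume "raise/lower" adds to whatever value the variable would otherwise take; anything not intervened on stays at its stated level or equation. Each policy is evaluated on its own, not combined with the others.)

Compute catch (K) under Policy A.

18055

Policy A (R + 37):
  Q = 70
  C = 138
  V = 67 + 70 + 3·138 = 551
  R = 33 + 5·138 + 4·551 (+37 from intervention) = 2964
  K = 131 + 2·70 + 6·2964 = 18055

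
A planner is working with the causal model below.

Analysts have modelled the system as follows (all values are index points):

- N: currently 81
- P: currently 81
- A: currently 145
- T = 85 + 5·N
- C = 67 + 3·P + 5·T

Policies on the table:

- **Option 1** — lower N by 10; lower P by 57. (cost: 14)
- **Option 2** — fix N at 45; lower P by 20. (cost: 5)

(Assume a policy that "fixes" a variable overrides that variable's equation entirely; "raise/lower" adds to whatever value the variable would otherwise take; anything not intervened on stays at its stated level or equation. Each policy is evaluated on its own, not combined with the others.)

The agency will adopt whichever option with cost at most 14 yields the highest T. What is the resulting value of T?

440

Option 1 (N − 10, P − 57):
  N = 81 − 10 = 71
  T = 85 + 5·71 = 440
Option 2 (N := 45, P − 20):
  N = 45
  T = 85 + 5·45 = 310
Comparing — Option 1: T=440, Option 2: T=310. Highest is 440 (Option 1).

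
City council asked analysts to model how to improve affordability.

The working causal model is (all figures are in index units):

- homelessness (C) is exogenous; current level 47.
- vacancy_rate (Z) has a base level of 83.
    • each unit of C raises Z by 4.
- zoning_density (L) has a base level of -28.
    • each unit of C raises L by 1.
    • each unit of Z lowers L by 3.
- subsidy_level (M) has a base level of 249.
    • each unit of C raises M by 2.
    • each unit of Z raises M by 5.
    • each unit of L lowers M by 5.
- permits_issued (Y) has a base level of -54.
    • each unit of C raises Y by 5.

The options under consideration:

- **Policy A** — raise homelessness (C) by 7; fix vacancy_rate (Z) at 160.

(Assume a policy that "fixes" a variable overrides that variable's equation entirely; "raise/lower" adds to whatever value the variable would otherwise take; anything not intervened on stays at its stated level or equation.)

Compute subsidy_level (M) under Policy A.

Policy A (C + 7, Z := 160):
  C = 47 + 7 = 54
  Z = 160
  L = -28 + 54 − 3·160 = -454
  M = 249 + 2·54 + 5·160 − 5·(-454) = 3427

3427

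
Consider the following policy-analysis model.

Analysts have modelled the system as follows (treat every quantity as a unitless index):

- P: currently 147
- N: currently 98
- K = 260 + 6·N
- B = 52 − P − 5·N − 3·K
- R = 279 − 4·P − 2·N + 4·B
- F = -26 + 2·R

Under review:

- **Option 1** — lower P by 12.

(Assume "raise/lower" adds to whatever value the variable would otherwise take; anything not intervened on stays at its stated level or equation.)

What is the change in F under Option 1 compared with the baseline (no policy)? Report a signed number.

192

Baseline:
  P = 147
  N = 98
  K = 260 + 6·98 = 848
  B = 52 − 147 − 5·98 − 3·848 = -3129
  R = 279 − 4·147 − 2·98 + 4·(-3129) = -13021
  F = -26 + 2·(-13021) = -26068
Option 1 (P − 12):
  P = 147 − 12 = 135
  N = 98
  K = 260 + 6·98 = 848
  B = 52 − 135 − 5·98 − 3·848 = -3117
  R = 279 − 4·135 − 2·98 + 4·(-3117) = -12925
  F = -26 + 2·(-12925) = -25876
Change in F: -25876 − (-26068) = 192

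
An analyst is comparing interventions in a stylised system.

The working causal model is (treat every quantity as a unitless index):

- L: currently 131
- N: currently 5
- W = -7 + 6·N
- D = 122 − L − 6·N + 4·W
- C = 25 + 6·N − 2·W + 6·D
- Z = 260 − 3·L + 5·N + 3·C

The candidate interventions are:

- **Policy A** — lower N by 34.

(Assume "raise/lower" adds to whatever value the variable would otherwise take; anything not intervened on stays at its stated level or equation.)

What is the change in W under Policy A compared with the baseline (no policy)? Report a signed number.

-204

Baseline:
  N = 5
  W = -7 + 6·5 = 23
Policy A (N − 34):
  N = 5 − 34 = -29
  W = -7 + 6·(-29) = -181
Change in W: -181 − 23 = -204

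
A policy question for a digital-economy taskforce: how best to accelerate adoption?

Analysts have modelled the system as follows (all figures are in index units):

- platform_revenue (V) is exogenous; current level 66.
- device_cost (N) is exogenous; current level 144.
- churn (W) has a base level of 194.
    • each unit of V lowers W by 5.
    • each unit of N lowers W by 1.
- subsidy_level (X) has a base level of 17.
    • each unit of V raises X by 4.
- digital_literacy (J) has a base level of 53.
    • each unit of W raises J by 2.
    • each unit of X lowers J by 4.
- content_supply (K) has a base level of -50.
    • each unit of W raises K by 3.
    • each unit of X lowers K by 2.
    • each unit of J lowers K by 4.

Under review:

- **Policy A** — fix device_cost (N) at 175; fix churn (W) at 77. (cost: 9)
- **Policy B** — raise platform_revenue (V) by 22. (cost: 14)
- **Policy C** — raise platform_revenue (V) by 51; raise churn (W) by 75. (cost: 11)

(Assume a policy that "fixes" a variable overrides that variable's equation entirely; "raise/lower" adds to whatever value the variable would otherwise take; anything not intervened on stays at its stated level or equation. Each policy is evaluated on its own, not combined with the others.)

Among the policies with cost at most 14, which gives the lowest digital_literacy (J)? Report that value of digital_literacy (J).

-2807

Policy A (N := 175, W := 77):
  V = 66
  N = 175
  W = 77
  X = 17 + 4·66 = 281
  J = 53 + 2·77 − 4·281 = -917
Policy B (V + 22):
  V = 66 + 22 = 88
  N = 144
  W = 194 − 5·88 − 144 = -390
  X = 17 + 4·88 = 369
  J = 53 + 2·(-390) − 4·369 = -2203
Policy C (V + 51, W + 75):
  V = 66 + 51 = 117
  N = 144
  W = 194 − 5·117 − 144 (+75 from intervention) = -460
  X = 17 + 4·117 = 485
  J = 53 + 2·(-460) − 4·485 = -2807
Comparing — Policy A: J=-917, Policy B: J=-2203, Policy C: J=-2807. Lowest is -2807 (Policy C).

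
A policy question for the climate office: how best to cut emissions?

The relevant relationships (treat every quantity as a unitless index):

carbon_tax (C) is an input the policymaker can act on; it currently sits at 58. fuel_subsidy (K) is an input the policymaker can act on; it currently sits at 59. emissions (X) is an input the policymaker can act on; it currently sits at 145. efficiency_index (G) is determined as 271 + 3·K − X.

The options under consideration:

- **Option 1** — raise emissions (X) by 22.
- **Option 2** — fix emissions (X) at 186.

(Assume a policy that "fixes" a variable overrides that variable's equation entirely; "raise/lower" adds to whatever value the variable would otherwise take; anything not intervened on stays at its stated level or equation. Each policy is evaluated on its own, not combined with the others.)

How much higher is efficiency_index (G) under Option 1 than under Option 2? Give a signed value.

Option 1 (X + 22):
  K = 59
  X = 145 + 22 = 167
  G = 271 + 3·59 − 167 = 281
Option 2 (X := 186):
  K = 59
  X = 186
  G = 271 + 3·59 − 186 = 262
G: 281 − 262 = 19

19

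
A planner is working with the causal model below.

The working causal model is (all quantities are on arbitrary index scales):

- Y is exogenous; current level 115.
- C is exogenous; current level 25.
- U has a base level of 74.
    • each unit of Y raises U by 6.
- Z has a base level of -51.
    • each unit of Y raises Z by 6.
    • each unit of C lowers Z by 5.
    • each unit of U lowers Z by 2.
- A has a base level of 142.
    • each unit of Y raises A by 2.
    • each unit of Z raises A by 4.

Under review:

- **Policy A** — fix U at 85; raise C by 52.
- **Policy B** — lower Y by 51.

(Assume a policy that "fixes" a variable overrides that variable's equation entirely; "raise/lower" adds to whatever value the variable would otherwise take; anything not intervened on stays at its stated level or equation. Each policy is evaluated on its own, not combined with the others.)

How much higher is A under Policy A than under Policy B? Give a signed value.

3270

Policy A (U := 85, C + 52):
  Y = 115
  C = 25 + 52 = 77
  U = 85
  Z = -51 + 6·115 − 5·77 − 2·85 = 84
  A = 142 + 2·115 + 4·84 = 708
Policy B (Y − 51):
  Y = 115 − 51 = 64
  C = 25
  U = 74 + 6·64 = 458
  Z = -51 + 6·64 − 5·25 − 2·458 = -708
  A = 142 + 2·64 + 4·(-708) = -2562
A: 708 − (-2562) = 3270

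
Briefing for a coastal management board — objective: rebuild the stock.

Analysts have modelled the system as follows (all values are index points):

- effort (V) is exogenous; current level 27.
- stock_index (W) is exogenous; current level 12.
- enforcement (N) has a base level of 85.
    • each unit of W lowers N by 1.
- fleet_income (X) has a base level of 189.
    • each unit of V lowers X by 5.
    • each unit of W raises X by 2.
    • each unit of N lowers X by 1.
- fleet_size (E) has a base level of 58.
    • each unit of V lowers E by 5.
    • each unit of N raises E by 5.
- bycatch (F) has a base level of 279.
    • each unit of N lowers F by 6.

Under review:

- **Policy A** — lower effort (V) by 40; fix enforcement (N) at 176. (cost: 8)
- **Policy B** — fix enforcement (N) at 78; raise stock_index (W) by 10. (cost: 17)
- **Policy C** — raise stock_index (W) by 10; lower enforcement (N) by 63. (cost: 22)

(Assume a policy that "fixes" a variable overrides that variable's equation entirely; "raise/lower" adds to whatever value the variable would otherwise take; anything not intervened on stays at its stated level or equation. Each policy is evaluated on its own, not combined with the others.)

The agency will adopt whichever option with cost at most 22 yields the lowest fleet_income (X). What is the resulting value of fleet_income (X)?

20

Policy A (V − 40, N := 176):
  V = 27 − 40 = -13
  W = 12
  N = 176
  X = 189 − 5·(-13) + 2·12 − 176 = 102
Policy B (N := 78, W + 10):
  V = 27
  W = 12 + 10 = 22
  N = 78
  X = 189 − 5·27 + 2·22 − 78 = 20
Policy C (W + 10, N − 63):
  V = 27
  W = 12 + 10 = 22
  N = 85 − 22 (−63 from intervention) = 0
  X = 189 − 5·27 + 2·22 − 0 = 98
Comparing — Policy A: X=102, Policy B: X=20, Policy C: X=98. Lowest is 20 (Policy B).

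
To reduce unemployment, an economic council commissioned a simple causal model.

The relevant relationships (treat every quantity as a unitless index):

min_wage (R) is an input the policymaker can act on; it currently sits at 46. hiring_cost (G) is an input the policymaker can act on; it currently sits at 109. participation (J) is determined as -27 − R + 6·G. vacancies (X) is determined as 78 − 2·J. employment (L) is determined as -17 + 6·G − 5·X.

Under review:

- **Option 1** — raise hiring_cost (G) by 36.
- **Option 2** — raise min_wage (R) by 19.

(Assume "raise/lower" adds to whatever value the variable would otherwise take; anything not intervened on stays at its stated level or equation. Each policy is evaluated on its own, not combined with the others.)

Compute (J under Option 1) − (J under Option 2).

Option 1 (G + 36):
  R = 46
  G = 109 + 36 = 145
  J = -27 − 46 + 6·145 = 797
Option 2 (R + 19):
  R = 46 + 19 = 65
  G = 109
  J = -27 − 65 + 6·109 = 562
J: 797 − 562 = 235

235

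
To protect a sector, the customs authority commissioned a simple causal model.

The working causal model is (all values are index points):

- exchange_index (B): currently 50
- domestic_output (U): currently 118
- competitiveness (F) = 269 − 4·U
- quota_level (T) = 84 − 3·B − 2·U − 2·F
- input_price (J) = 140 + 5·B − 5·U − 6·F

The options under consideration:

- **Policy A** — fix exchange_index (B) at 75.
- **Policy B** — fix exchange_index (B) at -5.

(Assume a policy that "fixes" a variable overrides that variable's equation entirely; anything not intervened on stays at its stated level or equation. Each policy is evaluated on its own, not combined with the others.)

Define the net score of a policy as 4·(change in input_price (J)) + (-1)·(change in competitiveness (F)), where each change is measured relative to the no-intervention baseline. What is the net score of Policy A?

500

Baseline:
  B = 50
  U = 118
  F = 269 − 4·118 = -203
  J = 140 + 5·50 − 5·118 − 6·(-203) = 1018
Policy A (B := 75):
  B = 75
  U = 118
  F = 269 − 4·118 = -203
  J = 140 + 5·75 − 5·118 − 6·(-203) = 1143
ΔJ = 1143 − 1018 = 125; ΔF = -203 − (-203) = 0
Score = 4·125 + (-1)·0 = 500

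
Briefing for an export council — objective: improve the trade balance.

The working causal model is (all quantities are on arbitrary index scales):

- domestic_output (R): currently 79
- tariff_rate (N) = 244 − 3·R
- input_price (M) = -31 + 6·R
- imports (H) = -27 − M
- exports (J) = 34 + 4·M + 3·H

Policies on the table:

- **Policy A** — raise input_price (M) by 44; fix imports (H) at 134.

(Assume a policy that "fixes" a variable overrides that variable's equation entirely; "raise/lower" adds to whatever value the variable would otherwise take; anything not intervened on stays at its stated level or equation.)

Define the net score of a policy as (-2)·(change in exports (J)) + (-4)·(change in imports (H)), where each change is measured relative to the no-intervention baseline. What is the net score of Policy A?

Baseline:
  R = 79
  M = -31 + 6·79 = 443
  H = -27 − 443 = -470
  J = 34 + 4·443 + 3·(-470) = 396
Policy A (M + 44, H := 134):
  R = 79
  M = -31 + 6·79 (+44 from intervention) = 487
  H = 134
  J = 34 + 4·487 + 3·134 = 2384
ΔJ = 2384 − 396 = 1988; ΔH = 134 − (-470) = 604
Score = (-2)·1988 + (-4)·604 = -6392

-6392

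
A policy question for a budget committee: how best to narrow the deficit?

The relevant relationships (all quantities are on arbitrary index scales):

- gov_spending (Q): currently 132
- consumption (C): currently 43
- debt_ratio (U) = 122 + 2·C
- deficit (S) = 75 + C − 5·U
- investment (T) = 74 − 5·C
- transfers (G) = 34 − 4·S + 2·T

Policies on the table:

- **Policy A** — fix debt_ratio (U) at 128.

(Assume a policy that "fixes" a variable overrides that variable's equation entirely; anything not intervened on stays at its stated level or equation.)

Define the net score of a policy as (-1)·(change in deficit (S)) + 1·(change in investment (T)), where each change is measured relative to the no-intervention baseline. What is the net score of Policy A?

-400

Baseline:
  C = 43
  U = 122 + 2·43 = 208
  S = 75 + 43 − 5·208 = -922
  T = 74 − 5·43 = -141
Policy A (U := 128):
  C = 43
  U = 128
  S = 75 + 43 − 5·128 = -522
  T = 74 − 5·43 = -141
ΔS = -522 − (-922) = 400; ΔT = -141 − (-141) = 0
Score = (-1)·400 + 1·0 = -400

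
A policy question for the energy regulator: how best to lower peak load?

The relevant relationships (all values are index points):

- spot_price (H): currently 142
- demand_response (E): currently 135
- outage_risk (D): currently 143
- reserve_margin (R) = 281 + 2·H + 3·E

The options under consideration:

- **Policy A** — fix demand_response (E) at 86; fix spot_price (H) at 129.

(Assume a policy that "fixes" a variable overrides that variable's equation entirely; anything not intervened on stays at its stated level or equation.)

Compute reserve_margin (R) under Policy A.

797

Policy A (E := 86, H := 129):
  H = 129
  E = 86
  R = 281 + 2·129 + 3·86 = 797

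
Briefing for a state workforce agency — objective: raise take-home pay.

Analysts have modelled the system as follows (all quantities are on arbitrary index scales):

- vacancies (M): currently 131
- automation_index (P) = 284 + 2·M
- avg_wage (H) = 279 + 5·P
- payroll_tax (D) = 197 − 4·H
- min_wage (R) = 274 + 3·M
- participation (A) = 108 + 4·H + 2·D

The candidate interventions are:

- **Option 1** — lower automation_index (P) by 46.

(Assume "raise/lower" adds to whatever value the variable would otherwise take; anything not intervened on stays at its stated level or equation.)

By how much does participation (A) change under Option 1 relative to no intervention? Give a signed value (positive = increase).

Baseline:
  M = 131
  P = 284 + 2·131 = 546
  H = 279 + 5·546 = 3009
  D = 197 − 4·3009 = -11839
  A = 108 + 4·3009 + 2·(-11839) = -11534
Option 1 (P − 46):
  M = 131
  P = 284 + 2·131 (−46 from intervention) = 500
  H = 279 + 5·500 = 2779
  D = 197 − 4·2779 = -10919
  A = 108 + 4·2779 + 2·(-10919) = -10614
Change in A: -10614 − (-11534) = 920

920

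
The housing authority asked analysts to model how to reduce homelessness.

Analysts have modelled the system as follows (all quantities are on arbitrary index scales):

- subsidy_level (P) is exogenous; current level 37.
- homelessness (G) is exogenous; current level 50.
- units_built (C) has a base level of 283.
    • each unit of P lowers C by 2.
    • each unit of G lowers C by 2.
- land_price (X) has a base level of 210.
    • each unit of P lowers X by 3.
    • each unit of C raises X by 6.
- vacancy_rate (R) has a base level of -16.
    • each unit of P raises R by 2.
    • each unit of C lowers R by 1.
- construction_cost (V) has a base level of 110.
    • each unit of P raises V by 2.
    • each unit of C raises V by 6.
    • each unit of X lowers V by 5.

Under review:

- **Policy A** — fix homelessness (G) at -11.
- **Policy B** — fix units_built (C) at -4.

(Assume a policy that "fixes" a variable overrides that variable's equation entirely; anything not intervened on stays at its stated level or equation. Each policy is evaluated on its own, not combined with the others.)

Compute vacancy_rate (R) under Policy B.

62

Policy B (C := -4):
  P = 37
  G = 50
  C = -4
  R = -16 + 2·37 − (-4) = 62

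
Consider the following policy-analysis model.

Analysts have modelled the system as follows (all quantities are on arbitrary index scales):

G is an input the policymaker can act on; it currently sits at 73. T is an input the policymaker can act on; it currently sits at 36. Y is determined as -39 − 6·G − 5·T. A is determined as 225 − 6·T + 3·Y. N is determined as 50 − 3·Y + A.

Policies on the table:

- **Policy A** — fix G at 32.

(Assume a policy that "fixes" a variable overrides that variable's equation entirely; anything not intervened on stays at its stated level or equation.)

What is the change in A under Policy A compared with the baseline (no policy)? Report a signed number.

Baseline:
  G = 73
  T = 36
  Y = -39 − 6·73 − 5·36 = -657
  A = 225 − 6·36 + 3·(-657) = -1962
Policy A (G := 32):
  G = 32
  T = 36
  Y = -39 − 6·32 − 5·36 = -411
  A = 225 − 6·36 + 3·(-411) = -1224
Change in A: -1224 − (-1962) = 738

738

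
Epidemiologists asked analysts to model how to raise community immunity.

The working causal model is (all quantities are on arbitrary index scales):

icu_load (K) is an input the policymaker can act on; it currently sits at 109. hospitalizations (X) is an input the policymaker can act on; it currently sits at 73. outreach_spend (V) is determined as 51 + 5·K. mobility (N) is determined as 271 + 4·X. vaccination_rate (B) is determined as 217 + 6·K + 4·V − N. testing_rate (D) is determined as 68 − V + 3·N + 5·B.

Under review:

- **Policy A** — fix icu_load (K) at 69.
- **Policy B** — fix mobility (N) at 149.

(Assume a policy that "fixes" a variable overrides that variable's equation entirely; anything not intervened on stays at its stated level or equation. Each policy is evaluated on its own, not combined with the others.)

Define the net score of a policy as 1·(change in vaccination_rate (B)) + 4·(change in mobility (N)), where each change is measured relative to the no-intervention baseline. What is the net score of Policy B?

-1242

Baseline:
  K = 109
  X = 73
  V = 51 + 5·109 = 596
  N = 271 + 4·73 = 563
  B = 217 + 6·109 + 4·596 − 563 = 2692
Policy B (N := 149):
  K = 109
  X = 73
  V = 51 + 5·109 = 596
  N = 149
  B = 217 + 6·109 + 4·596 − 149 = 3106
ΔB = 3106 − 2692 = 414; ΔN = 149 − 563 = -414
Score = 1·414 + 4·(-414) = -1242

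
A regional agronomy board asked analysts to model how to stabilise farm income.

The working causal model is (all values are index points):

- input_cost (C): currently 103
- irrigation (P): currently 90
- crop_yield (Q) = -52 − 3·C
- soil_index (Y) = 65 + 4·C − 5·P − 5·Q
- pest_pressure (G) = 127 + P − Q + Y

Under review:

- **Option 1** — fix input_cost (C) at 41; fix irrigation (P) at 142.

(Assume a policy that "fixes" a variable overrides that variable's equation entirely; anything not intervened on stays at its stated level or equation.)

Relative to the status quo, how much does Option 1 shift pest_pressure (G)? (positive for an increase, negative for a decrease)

-1572

Baseline:
  C = 103
  P = 90
  Q = -52 − 3·103 = -361
  Y = 65 + 4·103 − 5·90 − 5·(-361) = 1832
  G = 127 + 90 − (-361) + 1832 = 2410
Option 1 (C := 41, P := 142):
  C = 41
  P = 142
  Q = -52 − 3·41 = -175
  Y = 65 + 4·41 − 5·142 − 5·(-175) = 394
  G = 127 + 142 − (-175) + 394 = 838
Change in G: 838 − 2410 = -1572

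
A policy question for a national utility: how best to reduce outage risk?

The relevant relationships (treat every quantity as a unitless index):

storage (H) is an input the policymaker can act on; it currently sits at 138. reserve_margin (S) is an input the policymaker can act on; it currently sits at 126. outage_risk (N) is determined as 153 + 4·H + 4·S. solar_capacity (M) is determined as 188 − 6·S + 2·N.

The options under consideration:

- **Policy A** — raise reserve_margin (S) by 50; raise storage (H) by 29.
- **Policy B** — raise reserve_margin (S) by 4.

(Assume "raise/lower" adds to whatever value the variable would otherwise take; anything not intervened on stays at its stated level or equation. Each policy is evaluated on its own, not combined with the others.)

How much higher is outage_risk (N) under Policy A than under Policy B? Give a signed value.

300

Policy A (S + 50, H + 29):
  H = 138 + 29 = 167
  S = 126 + 50 = 176
  N = 153 + 4·167 + 4·176 = 1525
Policy B (S + 4):
  H = 138
  S = 126 + 4 = 130
  N = 153 + 4·138 + 4·130 = 1225
N: 1525 − 1225 = 300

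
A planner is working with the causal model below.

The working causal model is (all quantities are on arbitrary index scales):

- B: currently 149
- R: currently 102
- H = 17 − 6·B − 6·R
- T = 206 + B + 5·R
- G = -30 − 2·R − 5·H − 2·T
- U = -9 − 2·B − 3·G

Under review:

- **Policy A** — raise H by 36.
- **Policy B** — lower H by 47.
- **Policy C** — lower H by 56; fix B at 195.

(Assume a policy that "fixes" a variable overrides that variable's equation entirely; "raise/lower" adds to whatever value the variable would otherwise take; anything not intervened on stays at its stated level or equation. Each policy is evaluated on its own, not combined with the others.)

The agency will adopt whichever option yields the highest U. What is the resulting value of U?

-16210

Policy A (H + 36):
  B = 149
  R = 102
  H = 17 − 6·149 − 6·102 (+36 from intervention) = -1453
  T = 206 + 149 + 5·102 = 865
  G = -30 − 2·102 − 5·(-1453) − 2·865 = 5301
  U = -9 − 2·149 − 3·5301 = -16210
Policy B (H − 47):
  B = 149
  R = 102
  H = 17 − 6·149 − 6·102 (−47 from intervention) = -1536
  T = 206 + 149 + 5·102 = 865
  G = -30 − 2·102 − 5·(-1536) − 2·865 = 5716
  U = -9 − 2·149 − 3·5716 = -17455
Policy C (H − 56, B := 195):
  B = 195
  R = 102
  H = 17 − 6·195 − 6·102 (−56 from intervention) = -1821
  T = 206 + 195 + 5·102 = 911
  G = -30 − 2·102 − 5·(-1821) − 2·911 = 7049
  U = -9 − 2·195 − 3·7049 = -21546
Comparing — Policy A: U=-16210, Policy B: U=-17455, Policy C: U=-21546. Highest is -16210 (Policy A).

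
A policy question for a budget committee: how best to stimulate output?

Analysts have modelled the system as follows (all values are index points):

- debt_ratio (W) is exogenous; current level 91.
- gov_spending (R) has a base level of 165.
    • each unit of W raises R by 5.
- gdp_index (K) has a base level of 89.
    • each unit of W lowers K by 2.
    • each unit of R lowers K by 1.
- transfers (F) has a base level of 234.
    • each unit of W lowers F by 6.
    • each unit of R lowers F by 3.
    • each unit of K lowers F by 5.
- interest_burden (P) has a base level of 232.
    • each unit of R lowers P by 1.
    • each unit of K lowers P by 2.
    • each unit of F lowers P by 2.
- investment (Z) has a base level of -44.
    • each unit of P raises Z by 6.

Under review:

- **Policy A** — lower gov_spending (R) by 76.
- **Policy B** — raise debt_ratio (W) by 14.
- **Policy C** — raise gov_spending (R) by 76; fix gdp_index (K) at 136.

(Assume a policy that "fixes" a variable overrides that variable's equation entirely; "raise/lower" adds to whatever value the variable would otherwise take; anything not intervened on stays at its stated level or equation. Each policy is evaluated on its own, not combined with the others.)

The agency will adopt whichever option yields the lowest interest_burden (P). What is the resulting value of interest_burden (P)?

-2014

Policy A (R − 76):
  W = 91
  R = 165 + 5·91 (−76 from intervention) = 544
  K = 89 − 2·91 − 544 = -637
  F = 234 − 6·91 − 3·544 − 5·(-637) = 1241
  P = 232 − 544 − 2·(-637) − 2·1241 = -1520
Policy B (W + 14):
  W = 91 + 14 = 105
  R = 165 + 5·105 = 690
  K = 89 − 2·105 − 690 = -811
  F = 234 − 6·105 − 3·690 − 5·(-811) = 1589
  P = 232 − 690 − 2·(-811) − 2·1589 = -2014
Policy C (R + 76, K := 136):
  W = 91
  R = 165 + 5·91 (+76 from intervention) = 696
  K = 136
  F = 234 − 6·91 − 3·696 − 5·136 = -3080
  P = 232 − 696 − 2·136 − 2·(-3080) = 5424
Comparing — Policy A: P=-1520, Policy B: P=-2014, Policy C: P=5424. Lowest is -2014 (Policy B).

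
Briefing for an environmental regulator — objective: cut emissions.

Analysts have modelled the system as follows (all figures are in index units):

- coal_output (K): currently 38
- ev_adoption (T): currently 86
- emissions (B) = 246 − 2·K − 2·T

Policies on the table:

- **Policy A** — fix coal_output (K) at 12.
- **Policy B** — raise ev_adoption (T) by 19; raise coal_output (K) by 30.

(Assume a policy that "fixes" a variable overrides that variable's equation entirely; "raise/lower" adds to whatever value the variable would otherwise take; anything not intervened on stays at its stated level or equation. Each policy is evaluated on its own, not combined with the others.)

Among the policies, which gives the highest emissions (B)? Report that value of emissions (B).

Policy A (K := 12):
  K = 12
  T = 86
  B = 246 − 2·12 − 2·86 = 50
Policy B (T + 19, K + 30):
  K = 38 + 30 = 68
  T = 86 + 19 = 105
  B = 246 − 2·68 − 2·105 = -100
Comparing — Policy A: B=50, Policy B: B=-100. Highest is 50 (Policy A).

50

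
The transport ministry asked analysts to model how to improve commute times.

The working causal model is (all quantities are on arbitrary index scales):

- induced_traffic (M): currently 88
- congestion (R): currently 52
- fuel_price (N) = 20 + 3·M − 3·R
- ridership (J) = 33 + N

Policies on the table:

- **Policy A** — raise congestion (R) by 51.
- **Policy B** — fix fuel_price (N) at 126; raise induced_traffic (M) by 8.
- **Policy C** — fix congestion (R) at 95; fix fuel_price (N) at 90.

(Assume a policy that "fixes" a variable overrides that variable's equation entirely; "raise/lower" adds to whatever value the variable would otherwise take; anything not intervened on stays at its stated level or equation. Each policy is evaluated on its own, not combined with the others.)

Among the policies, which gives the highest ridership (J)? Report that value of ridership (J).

Policy A (R + 51):
  M = 88
  R = 52 + 51 = 103
  N = 20 + 3·88 − 3·103 = -25
  J = 33 + (-25) = 8
Policy B (N := 126, M + 8):
  M = 88 + 8 = 96
  R = 52
  N = 126
  J = 33 + 126 = 159
Policy C (R := 95, N := 90):
  M = 88
  R = 95
  N = 90
  J = 33 + 90 = 123
Comparing — Policy A: J=8, Policy B: J=159, Policy C: J=123. Highest is 159 (Policy B).

159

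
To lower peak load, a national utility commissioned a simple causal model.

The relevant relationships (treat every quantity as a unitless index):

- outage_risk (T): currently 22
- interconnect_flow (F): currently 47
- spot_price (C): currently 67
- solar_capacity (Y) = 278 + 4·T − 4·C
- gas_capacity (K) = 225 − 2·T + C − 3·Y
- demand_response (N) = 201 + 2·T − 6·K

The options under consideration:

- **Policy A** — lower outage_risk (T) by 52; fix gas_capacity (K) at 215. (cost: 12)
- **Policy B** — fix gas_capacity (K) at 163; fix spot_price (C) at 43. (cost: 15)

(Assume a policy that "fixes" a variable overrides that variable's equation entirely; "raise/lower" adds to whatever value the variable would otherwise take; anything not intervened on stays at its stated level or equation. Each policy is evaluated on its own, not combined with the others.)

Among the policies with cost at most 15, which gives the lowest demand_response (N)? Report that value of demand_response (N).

-1149

Policy A (T − 52, K := 215):
  T = 22 − 52 = -30
  C = 67
  Y = 278 + 4·(-30) − 4·67 = -110
  K = 215
  N = 201 + 2·(-30) − 6·215 = -1149
Policy B (K := 163, C := 43):
  T = 22
  C = 43
  Y = 278 + 4·22 − 4·43 = 194
  K = 163
  N = 201 + 2·22 − 6·163 = -733
Comparing — Policy A: N=-1149, Policy B: N=-733. Lowest is -1149 (Policy A).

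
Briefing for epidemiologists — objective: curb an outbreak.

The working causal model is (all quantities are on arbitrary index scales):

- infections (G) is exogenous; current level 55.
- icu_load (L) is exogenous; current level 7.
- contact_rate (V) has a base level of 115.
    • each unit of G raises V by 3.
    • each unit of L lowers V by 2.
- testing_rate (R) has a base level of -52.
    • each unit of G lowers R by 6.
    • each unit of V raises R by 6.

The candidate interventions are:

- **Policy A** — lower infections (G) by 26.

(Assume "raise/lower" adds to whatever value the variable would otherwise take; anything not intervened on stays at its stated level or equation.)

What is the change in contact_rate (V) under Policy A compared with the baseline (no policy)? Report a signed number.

Baseline:
  G = 55
  L = 7
  V = 115 + 3·55 − 2·7 = 266
Policy A (G − 26):
  G = 55 − 26 = 29
  L = 7
  V = 115 + 3·29 − 2·7 = 188
Change in V: 188 − 266 = -78

-78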